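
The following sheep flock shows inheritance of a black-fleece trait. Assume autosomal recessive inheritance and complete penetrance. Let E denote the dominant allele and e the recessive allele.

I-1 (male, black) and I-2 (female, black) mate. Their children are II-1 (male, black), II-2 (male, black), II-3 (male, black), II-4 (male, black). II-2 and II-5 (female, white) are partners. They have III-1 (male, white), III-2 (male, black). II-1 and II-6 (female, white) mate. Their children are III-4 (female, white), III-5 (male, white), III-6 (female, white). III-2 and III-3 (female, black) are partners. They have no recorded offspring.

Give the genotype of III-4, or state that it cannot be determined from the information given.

Ee

From phenotype alone, III-4 is EE or Ee.
III-4 is white so carries E and received e from II-1 (ee), so III-4 is Ee.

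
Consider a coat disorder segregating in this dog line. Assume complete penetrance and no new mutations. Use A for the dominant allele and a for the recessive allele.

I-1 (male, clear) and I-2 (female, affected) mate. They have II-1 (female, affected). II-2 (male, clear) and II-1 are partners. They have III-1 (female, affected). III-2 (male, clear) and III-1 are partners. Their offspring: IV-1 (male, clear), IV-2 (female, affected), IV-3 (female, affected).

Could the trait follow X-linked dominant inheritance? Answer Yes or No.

Yes

A consistent assignment under X-linked dominant exists: I-1 X^a Y, I-2 X^A X^A, II-1 X^A X^a, II-2 X^a Y, III-1 X^A X^a, III-2 X^a Y, IV-1 X^a Y, IV-2 X^A X^a, IV-3 X^A X^a.
In this assignment every recorded phenotype matches its genotype and every non-founder's genotype is obtainable from its parents' genotypes, so the pedigree is consistent.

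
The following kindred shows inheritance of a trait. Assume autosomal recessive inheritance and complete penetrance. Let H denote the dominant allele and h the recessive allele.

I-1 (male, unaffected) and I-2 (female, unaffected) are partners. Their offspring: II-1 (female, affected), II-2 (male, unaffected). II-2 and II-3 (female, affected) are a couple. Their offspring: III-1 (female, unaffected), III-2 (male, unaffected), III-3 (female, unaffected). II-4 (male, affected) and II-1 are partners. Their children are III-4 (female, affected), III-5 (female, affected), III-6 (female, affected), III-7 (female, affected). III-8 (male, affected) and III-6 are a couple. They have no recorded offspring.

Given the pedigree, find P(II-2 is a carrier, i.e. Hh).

1/5

I-1 is unaffected so carries H and passed h to II-1 (hh), so I-1 is Hh.
I-2 is unaffected so carries H and passed h to II-1 (hh), so I-2 is Hh.
Their cross gives offspring ratios 1/4 HH : 1/2 Hh : 1/4 hh. Conditioning on II-2 being unaffected, P(Hh) = 1/2 / 3/4 = 2/3 before taking II-2's own offspring into account.
II-3 is affected, so II-3 is hh.
Now use II-2's offspring. Probability of each recorded status — unaffected daughter III-1: 1/2 if II-2 is Hh, 1 if HH; unaffected son III-2: 1/2 if II-2 is Hh, 1 if HH; unaffected daughter III-3: 1/2 if II-2 is Hh, 1 if HH.
Bayes: P(Hh) = 2/3·1/8 / (2/3·1/8 + 1/3·1) = 1/5.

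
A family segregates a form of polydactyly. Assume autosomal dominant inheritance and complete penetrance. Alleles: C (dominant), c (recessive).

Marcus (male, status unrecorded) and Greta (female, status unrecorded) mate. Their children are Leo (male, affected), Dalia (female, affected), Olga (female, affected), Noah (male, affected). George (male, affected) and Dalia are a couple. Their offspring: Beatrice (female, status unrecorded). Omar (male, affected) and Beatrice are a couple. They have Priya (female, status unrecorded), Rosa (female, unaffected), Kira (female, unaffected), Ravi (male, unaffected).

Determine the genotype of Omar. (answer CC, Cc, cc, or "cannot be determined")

From phenotype alone, Omar is CC or Cc.
Omar is affected so carries C and passed c to Rosa (cc), so Omar is Cc.

Cc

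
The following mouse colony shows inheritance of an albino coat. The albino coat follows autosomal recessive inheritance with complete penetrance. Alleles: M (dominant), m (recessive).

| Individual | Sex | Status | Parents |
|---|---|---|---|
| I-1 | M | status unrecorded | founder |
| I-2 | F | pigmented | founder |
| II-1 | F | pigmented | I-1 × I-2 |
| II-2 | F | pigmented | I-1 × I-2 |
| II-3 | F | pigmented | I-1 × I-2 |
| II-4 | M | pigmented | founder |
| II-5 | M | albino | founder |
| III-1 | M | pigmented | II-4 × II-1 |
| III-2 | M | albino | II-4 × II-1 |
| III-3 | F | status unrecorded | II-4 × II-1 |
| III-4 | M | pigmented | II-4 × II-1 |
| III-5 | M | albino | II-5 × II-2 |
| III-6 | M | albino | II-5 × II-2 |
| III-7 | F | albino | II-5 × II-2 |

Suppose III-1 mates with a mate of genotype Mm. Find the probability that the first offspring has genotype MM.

II-4 is pigmented so carries M and passed m to III-2 (mm), so II-4 is Mm.
II-1 is pigmented so carries M and passed m to III-2 (mm), so II-1 is Mm.
III-1 is a pigmented offspring of II-4 (Mm) × II-1 (Mm), whose cross gives 1/4 MM : 1/2 Mm : 1/4 mm; conditioning on being pigmented, III-1 is MM with probability 1/3, Mm with probability 2/3.
Summing over parental genotype combinations, P(offspring has genotype MM) = 1/3·1/2 + 2/3·1/4 = 1/3.

1/3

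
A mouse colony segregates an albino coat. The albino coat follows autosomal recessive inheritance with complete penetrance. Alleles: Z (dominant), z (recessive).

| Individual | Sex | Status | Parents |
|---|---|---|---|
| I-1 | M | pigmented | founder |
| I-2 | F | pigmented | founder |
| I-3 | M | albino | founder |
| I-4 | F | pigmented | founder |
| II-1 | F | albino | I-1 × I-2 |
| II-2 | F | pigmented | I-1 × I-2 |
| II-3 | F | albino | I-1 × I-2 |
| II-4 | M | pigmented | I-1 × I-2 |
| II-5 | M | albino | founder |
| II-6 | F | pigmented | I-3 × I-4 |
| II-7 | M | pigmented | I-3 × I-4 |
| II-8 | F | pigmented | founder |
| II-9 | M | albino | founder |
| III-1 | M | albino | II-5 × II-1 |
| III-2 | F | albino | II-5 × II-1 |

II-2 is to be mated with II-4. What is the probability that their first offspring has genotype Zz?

I-1 is pigmented so carries Z and passed z to II-1 (zz), so I-1 is Zz.
I-2 is pigmented so carries Z and passed z to II-1 (zz), so I-2 is Zz.
II-2 is a pigmented offspring of I-1 (Zz) × I-2 (Zz), whose cross gives 1/4 ZZ : 1/2 Zz : 1/4 zz; conditioning on being pigmented, II-2 is ZZ with probability 1/3, Zz with probability 2/3.
II-4 is a pigmented offspring of I-1 (Zz) × I-2 (Zz), whose cross gives 1/4 ZZ : 1/2 Zz : 1/4 zz; conditioning on being pigmented, II-4 is ZZ with probability 1/3, Zz with probability 2/3.
Summing over parental genotype combinations, P(offspring has genotype Zz) = 2/9·1/2 + 2/9·1/2 + 4/9·1/2 = 4/9.

4/9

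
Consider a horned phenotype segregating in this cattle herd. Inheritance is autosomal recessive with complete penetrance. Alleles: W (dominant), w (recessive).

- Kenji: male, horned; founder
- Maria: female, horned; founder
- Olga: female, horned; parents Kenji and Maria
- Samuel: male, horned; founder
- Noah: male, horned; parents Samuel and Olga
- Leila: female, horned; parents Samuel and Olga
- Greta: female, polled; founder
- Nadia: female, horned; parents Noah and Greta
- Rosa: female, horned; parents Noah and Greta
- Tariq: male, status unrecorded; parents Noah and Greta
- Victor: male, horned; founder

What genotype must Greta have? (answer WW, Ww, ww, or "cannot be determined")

Ww

From phenotype alone, Greta is WW or Ww.
Greta is polled so carries W and passed w to Nadia (ww), so Greta is Ww.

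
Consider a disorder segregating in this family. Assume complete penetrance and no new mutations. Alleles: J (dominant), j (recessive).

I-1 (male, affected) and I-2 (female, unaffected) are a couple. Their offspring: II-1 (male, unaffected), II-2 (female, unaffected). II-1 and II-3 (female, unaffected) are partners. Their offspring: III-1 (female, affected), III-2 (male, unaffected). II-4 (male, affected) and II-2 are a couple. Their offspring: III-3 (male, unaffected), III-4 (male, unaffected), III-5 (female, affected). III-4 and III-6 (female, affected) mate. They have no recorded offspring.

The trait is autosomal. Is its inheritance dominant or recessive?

II-1 and II-3 are both unaffected yet have an affected child III-1. Under dominance, an affected child requires at least one affected parent, so the trait cannot be dominant.

recessive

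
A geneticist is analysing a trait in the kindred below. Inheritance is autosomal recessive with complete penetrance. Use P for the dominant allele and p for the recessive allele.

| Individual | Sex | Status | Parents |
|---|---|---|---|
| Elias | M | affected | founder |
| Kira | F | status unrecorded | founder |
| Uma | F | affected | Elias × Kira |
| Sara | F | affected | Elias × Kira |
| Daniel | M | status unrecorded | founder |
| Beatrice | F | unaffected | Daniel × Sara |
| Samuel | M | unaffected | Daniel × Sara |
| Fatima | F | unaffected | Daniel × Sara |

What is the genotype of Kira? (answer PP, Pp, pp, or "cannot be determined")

cannot be determined

Kira's phenotype is unrecorded, and no parent or child forces a single allele at both positions; consistent genotype assignments exist with Kira as Pp or pp.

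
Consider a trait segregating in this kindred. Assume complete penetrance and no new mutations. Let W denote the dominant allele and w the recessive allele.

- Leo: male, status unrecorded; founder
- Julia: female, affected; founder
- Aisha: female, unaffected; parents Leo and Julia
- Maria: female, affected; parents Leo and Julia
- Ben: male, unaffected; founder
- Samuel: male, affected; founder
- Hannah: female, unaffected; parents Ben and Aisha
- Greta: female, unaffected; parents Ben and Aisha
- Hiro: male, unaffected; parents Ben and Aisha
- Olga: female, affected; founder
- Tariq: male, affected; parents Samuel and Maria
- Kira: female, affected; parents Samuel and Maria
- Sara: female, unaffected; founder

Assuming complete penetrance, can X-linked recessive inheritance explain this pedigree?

No assignment of genotypes under X-linked recessive satisfies every parent–offspring relationship, so the pedigree is inconsistent.

No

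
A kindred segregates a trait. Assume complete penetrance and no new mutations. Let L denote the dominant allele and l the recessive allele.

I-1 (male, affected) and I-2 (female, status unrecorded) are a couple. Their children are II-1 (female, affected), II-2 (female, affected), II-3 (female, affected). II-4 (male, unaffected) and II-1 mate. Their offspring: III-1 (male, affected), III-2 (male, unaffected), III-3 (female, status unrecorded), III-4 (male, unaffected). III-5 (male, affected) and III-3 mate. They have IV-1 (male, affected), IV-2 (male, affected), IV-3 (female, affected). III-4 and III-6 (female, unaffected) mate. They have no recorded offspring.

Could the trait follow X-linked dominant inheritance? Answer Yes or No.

A consistent assignment under X-linked dominant exists: I-1 X^L Y, I-2 X^L X^l, II-1 X^L X^l, II-2 X^L X^L, II-3 X^L X^L, II-4 X^l Y, III-1 X^L Y, III-2 X^l Y, III-3 X^L X^l, III-4 X^l Y, III-5 X^L Y, III-6 X^l X^l, IV-1 X^L Y, IV-2 X^L Y, IV-3 X^L X^L.
In this assignment every recorded phenotype matches its genotype and every non-founder's genotype is obtainable from its parents' genotypes, so the pedigree is consistent.

Yes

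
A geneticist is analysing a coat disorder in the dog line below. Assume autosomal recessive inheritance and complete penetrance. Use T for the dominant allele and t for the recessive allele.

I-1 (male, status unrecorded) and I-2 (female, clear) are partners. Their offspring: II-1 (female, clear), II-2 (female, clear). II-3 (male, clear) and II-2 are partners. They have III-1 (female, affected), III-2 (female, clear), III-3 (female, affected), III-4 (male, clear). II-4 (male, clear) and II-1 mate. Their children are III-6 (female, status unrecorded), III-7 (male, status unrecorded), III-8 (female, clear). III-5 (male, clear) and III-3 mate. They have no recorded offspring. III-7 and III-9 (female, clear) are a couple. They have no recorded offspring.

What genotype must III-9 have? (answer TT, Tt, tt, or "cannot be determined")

III-9's phenotype allows TT or Tt, and no parent or child forces a single allele at both positions; consistent genotype assignments exist with III-9 as TT or Tt.

cannot be determined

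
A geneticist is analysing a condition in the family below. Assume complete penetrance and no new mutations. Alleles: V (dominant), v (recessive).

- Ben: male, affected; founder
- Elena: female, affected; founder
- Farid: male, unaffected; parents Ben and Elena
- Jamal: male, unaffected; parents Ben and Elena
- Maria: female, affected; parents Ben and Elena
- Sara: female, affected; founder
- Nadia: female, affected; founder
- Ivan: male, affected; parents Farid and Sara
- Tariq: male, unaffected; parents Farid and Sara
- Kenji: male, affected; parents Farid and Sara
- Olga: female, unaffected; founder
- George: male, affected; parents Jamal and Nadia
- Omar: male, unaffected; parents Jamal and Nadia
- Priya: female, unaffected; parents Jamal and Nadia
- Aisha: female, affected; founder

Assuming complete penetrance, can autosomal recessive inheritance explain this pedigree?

No

Under autosomal recessive, Farid (unaffected, male) cannot arise from Ben (affected) × Elena (affected).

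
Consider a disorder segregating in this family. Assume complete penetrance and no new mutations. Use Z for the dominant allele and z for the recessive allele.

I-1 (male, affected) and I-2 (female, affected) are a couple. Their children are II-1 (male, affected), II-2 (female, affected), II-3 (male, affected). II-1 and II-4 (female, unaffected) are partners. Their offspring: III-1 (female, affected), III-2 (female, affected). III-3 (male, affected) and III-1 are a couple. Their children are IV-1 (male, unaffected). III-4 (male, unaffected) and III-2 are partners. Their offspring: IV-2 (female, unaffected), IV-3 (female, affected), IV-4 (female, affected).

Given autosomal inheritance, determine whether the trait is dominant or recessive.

III-3 and III-1 are both affected yet have an unaffected child IV-1. Under a recessive model two affected parents are homozygous and every child would be affected, so the trait cannot be recessive.

dominant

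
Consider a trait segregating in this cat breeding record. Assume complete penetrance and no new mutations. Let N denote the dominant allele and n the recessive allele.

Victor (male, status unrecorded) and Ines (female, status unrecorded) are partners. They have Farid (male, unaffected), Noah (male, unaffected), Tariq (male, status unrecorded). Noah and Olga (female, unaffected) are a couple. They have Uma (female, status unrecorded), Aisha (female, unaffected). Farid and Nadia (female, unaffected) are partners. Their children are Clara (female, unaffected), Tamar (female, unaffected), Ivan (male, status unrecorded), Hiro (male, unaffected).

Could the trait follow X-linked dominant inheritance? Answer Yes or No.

A consistent assignment under X-linked dominant exists: Victor X^N Y, Ines X^N X^n, Farid X^n Y, Noah X^n Y, Tariq X^N Y, Olga X^n X^n, Nadia X^n X^n, Uma X^n X^n, Aisha X^n X^n, Clara X^n X^n, Tamar X^n X^n, Ivan X^n Y, Hiro X^n Y.
In this assignment every recorded phenotype matches its genotype and every non-founder's genotype is obtainable from its parents' genotypes, so the pedigree is consistent.

Yes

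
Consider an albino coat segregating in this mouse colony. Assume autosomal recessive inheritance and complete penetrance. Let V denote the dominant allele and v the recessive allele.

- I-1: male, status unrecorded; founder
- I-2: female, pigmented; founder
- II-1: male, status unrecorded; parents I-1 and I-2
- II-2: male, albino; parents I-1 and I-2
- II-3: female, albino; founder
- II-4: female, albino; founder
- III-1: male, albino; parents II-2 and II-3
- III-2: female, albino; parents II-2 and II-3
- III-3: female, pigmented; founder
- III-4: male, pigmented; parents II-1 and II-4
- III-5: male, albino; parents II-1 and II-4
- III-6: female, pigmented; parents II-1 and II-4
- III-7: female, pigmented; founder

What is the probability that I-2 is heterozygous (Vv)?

I-2 is pigmented so carries V and passed v to II-2 (vv), so I-2 is Vv, giving P(Vv) = 1.

1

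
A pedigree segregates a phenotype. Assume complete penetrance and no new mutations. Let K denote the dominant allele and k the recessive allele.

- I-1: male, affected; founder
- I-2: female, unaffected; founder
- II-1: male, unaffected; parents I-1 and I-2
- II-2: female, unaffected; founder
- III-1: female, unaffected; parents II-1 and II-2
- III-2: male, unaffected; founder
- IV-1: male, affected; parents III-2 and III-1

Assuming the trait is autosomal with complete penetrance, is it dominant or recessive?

III-2 and III-1 are both unaffected yet have an affected child IV-1. Under dominance, an affected child requires at least one affected parent, so the trait cannot be dominant.

recessive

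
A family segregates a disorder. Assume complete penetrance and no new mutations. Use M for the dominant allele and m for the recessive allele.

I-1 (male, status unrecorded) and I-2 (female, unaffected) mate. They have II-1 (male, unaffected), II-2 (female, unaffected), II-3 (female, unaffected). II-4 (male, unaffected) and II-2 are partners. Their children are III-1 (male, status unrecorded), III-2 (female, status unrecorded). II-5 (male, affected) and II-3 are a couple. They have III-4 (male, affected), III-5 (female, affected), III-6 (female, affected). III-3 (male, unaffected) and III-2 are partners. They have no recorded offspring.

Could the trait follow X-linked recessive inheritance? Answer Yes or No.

A consistent assignment under X-linked recessive exists: I-1 X^M Y, I-2 X^M X^m, II-1 X^M Y, II-2 X^M X^M, II-3 X^M X^m, II-4 X^M Y, II-5 X^m Y, III-1 X^M Y, III-2 X^M X^M, III-3 X^M Y, III-4 X^m Y, III-5 X^m X^m, III-6 X^m X^m.
In this assignment every recorded phenotype matches its genotype and every non-founder's genotype is obtainable from its parents' genotypes, so the pedigree is consistent.

Yes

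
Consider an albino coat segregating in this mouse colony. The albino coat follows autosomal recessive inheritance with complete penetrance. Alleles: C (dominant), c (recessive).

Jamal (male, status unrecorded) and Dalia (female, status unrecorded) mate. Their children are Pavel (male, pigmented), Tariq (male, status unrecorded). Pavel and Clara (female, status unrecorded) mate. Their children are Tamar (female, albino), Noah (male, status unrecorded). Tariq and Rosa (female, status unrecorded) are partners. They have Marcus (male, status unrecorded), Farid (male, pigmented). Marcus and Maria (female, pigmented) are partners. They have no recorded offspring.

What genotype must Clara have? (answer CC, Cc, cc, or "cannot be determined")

Clara's phenotype is unrecorded, and no parent or child forces a single allele at both positions; consistent genotype assignments exist with Clara as Cc or cc.

cannot be determined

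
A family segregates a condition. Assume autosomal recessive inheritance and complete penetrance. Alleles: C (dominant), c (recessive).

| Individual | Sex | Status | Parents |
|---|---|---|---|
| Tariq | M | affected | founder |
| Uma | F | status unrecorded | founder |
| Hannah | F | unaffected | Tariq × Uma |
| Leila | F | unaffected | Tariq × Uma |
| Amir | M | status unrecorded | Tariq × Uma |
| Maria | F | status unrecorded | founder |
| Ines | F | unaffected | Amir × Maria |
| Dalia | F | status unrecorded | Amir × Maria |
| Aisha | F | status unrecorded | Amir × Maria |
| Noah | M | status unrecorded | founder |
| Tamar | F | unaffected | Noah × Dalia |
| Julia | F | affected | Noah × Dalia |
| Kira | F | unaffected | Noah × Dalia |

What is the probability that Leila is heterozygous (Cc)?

1

Leila is unaffected so carries C and received c from Tariq (cc), so Leila is Cc, giving P(Cc) = 1.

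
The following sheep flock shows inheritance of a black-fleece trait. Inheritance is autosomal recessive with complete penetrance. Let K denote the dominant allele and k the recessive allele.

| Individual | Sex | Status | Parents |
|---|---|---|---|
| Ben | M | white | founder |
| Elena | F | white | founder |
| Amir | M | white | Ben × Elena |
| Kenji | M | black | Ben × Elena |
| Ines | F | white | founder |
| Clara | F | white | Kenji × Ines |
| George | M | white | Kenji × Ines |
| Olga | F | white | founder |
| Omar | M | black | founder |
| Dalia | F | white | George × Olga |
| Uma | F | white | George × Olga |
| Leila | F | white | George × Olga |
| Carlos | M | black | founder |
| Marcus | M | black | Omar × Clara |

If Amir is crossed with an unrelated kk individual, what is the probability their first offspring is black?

1/3

Ben is white so carries K and passed k to Kenji (kk), so Ben is Kk.
Elena is white so carries K and passed k to Kenji (kk), so Elena is Kk.
Amir is a white offspring of Ben (Kk) × Elena (Kk), whose cross gives 1/4 KK : 1/2 Kk : 1/4 kk; conditioning on being white, Amir is KK with probability 1/3, Kk with probability 2/3.
Summing over parental genotype combinations, P(offspring is black) = 2/3·1/2 = 1/3.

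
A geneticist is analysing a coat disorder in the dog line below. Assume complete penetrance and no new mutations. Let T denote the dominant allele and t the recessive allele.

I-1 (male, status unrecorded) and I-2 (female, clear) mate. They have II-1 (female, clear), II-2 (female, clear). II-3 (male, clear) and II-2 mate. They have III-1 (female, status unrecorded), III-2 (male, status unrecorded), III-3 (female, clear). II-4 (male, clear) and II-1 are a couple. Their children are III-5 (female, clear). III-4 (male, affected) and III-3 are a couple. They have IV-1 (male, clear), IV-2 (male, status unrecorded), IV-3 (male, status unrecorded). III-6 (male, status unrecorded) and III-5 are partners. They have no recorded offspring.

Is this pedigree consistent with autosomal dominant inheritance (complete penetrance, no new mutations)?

A consistent assignment under autosomal dominant exists: I-1 Tt, I-2 tt, II-1 tt, II-2 tt, II-3 tt, II-4 tt, III-1 tt, III-2 tt, III-3 tt, III-4 Tt, III-5 tt, III-6 TT, IV-1 tt, IV-2 Tt, IV-3 Tt.
In this assignment every recorded phenotype matches its genotype and every non-founder's genotype is obtainable from its parents' genotypes, so the pedigree is consistent.

Yes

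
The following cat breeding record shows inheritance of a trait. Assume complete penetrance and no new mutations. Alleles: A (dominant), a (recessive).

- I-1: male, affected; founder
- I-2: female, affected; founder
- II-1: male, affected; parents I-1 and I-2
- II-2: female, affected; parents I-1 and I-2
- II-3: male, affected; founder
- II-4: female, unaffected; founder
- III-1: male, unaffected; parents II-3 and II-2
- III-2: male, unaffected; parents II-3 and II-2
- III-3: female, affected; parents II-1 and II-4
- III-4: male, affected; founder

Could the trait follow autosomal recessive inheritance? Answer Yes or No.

Under autosomal recessive, III-1 (unaffected, male) cannot arise from II-3 (affected) × II-2 (affected).

No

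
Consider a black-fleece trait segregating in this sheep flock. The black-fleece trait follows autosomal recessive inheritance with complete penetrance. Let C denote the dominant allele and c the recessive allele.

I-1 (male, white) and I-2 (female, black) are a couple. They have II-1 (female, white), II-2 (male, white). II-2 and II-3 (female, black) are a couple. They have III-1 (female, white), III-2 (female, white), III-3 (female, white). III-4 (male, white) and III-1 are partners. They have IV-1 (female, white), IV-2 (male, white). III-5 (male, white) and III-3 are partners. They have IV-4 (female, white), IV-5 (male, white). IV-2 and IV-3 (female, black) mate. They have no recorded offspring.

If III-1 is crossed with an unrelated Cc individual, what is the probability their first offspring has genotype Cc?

1/2

III-1 is white so carries C and received c from II-3 (cc), so III-1 is Cc.
The cross gives 1/4 CC : 1/2 Cc : 1/4 cc, so P(offspring has genotype Cc) = 1/2.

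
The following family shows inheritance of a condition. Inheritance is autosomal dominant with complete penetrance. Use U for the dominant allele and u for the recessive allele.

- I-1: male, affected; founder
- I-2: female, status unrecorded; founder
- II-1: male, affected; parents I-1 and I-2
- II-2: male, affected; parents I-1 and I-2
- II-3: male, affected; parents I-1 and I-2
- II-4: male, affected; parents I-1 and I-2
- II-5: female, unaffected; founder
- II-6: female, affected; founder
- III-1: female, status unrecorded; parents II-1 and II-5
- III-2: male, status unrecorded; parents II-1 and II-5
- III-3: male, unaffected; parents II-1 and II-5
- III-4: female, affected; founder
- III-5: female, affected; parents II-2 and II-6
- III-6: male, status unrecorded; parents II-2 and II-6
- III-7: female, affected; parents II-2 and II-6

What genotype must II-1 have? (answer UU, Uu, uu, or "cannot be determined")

Uu

From phenotype alone, II-1 is UU or Uu.
II-1 is affected so carries U and passed u to III-3 (uu), so II-1 is Uu.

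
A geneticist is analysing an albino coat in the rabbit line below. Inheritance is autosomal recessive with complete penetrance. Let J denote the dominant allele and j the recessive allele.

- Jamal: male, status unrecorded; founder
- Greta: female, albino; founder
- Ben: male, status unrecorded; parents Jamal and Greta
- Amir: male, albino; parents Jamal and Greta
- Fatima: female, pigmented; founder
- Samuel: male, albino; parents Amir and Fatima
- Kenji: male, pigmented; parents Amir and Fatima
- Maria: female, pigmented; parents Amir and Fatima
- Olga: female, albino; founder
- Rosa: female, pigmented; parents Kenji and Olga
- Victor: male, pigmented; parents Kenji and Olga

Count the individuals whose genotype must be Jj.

5

Obligate heterozygotes: Fatima is pigmented so carries J and passed j to Samuel (jj), so Fatima is Jj; Kenji is pigmented so carries J and received j from Amir (jj), so Kenji is Jj; Maria is pigmented so carries J and received j from Amir (jj), so Maria is Jj; Rosa is pigmented so carries J and received j from Olga (jj), so Rosa is Jj; Victor is pigmented so carries J and received j from Olga (jj), so Victor is Jj.
Every other individual is either homozygous by phenotype or has at least one consistent homozygous assignment, so the count is 5.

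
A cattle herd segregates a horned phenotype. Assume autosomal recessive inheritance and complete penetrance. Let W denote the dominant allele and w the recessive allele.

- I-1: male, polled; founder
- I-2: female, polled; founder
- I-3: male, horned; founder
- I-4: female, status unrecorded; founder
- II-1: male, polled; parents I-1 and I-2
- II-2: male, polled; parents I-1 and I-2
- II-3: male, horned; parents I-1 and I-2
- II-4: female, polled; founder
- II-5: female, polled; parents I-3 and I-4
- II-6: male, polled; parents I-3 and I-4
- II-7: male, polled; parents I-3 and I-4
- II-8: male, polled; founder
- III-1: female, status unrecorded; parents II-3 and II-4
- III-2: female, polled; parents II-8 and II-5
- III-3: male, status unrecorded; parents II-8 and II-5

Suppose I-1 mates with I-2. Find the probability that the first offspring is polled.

I-1 is polled so carries W and passed w to II-3 (ww), so I-1 is Ww.
I-2 is polled so carries W and passed w to II-3 (ww), so I-2 is Ww.
The cross gives 1/4 WW : 1/2 Ww : 1/4 ww, so P(offspring is polled) = 3/4.

3/4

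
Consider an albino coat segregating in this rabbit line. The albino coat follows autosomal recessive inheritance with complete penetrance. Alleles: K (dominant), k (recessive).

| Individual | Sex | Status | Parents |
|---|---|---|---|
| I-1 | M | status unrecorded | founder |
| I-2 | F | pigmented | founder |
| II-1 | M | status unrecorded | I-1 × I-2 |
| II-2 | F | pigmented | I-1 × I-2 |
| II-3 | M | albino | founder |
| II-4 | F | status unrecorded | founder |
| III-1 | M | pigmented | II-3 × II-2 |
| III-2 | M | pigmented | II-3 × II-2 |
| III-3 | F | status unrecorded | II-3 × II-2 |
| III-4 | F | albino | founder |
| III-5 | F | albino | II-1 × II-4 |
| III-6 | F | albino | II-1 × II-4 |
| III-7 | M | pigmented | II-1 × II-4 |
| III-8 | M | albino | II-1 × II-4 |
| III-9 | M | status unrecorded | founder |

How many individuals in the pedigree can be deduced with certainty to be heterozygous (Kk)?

Obligate heterozygotes: III-1 is pigmented so carries K and received k from II-3 (kk), so III-1 is Kk; III-2 is pigmented so carries K and received k from II-3 (kk), so III-2 is Kk.
Every other individual is either homozygous by phenotype or has at least one consistent homozygous assignment, so the count is 2.

2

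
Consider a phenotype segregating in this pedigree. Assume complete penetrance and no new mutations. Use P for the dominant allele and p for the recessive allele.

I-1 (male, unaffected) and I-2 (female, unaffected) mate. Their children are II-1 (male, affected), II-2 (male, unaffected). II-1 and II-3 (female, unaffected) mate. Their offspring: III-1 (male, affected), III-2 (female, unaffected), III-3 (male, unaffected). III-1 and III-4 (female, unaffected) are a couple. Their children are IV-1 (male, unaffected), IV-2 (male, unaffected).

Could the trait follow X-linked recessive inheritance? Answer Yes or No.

A consistent assignment under X-linked recessive exists: I-1 X^P Y, I-2 X^P X^p, II-1 X^p Y, II-2 X^P Y, II-3 X^P X^p, III-1 X^p Y, III-2 X^P X^p, III-3 X^P Y, III-4 X^P X^P, IV-1 X^P Y, IV-2 X^P Y.
In this assignment every recorded phenotype matches its genotype and every non-founder's genotype is obtainable from its parents' genotypes, so the pedigree is consistent.

Yes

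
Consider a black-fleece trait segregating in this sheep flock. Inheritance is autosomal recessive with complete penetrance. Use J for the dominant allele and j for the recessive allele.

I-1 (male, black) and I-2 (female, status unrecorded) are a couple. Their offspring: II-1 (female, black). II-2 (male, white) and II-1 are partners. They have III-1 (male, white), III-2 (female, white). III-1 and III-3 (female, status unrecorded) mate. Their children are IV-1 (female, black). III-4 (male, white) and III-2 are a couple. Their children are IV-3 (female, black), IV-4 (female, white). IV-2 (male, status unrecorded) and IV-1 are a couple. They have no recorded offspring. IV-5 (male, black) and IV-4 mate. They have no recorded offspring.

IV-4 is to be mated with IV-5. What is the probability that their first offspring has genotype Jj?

2/3

III-4 is white so carries J and passed j to IV-3 (jj), so III-4 is Jj.
III-2 is white so carries J and received j from II-1 (jj), so III-2 is Jj.
IV-4 is a white offspring of III-4 (Jj) × III-2 (Jj), whose cross gives 1/4 JJ : 1/2 Jj : 1/4 jj; conditioning on being white, IV-4 is JJ with probability 1/3, Jj with probability 2/3.
IV-5 is black, so IV-5 is jj.
Summing over parental genotype combinations, P(offspring has genotype Jj) = 1/3·1 + 2/3·1/2 = 2/3.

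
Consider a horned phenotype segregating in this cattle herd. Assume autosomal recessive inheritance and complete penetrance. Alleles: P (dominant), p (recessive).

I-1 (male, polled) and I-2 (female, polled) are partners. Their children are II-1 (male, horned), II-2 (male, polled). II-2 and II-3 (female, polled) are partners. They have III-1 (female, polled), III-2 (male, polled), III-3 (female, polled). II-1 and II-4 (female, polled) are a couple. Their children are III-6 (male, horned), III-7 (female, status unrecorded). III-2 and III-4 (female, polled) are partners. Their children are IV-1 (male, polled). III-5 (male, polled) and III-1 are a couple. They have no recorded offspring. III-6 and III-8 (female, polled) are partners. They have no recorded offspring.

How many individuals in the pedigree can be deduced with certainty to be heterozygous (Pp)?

3

Obligate heterozygotes: I-1 is polled so carries P and passed p to II-1 (pp), so I-1 is Pp; I-2 is polled so carries P and passed p to II-1 (pp), so I-2 is Pp; II-4 is polled so carries P and passed p to III-6 (pp), so II-4 is Pp.
Every other individual is either homozygous by phenotype or has at least one consistent homozygous assignment, so the count is 3.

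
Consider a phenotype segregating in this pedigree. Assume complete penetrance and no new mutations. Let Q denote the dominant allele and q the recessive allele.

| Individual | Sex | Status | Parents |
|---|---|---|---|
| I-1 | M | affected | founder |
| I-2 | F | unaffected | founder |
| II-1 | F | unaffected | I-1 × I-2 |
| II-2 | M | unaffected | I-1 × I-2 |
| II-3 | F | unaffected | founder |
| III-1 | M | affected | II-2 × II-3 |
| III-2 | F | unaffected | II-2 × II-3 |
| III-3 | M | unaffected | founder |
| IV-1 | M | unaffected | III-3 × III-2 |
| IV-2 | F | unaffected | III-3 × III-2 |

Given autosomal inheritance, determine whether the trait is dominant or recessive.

recessive

II-2 and II-3 are both unaffected yet have an affected child III-1. Under dominance, an affected child requires at least one affected parent, so the trait cannot be dominant.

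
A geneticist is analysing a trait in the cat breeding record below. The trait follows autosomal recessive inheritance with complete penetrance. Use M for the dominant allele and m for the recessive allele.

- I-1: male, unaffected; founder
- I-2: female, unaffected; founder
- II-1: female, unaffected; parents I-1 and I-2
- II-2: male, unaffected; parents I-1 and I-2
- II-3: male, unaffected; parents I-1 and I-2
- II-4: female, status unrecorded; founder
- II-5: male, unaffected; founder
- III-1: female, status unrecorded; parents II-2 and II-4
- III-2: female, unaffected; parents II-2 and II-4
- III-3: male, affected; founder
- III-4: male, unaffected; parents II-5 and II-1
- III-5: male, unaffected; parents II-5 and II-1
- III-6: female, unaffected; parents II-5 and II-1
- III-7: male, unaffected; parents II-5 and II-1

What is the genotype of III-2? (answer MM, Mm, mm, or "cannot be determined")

III-2's phenotype allows MM or Mm, and no parent or child forces a single allele at both positions; consistent genotype assignments exist with III-2 as MM or Mm.

cannot be determined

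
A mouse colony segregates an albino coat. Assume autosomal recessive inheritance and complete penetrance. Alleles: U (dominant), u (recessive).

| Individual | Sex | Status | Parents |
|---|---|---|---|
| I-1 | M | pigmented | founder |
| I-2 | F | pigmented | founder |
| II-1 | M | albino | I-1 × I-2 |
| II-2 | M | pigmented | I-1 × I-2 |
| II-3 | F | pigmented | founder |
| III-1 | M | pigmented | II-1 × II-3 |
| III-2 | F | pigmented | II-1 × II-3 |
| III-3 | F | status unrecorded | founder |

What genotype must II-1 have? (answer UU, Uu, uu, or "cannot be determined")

uu

II-1 is albino, so II-1 is uu.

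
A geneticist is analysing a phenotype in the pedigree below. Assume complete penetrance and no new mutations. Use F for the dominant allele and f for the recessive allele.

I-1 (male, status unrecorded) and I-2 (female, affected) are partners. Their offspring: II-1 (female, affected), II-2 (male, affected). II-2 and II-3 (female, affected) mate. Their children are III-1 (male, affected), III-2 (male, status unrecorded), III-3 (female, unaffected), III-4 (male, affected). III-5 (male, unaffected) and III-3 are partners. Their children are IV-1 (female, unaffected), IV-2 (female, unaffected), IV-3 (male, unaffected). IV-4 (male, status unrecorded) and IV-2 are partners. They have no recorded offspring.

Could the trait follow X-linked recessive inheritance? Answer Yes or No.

Under X-linked recessive, III-3 (unaffected, female) cannot arise from II-2 (affected) × II-3 (affected).

No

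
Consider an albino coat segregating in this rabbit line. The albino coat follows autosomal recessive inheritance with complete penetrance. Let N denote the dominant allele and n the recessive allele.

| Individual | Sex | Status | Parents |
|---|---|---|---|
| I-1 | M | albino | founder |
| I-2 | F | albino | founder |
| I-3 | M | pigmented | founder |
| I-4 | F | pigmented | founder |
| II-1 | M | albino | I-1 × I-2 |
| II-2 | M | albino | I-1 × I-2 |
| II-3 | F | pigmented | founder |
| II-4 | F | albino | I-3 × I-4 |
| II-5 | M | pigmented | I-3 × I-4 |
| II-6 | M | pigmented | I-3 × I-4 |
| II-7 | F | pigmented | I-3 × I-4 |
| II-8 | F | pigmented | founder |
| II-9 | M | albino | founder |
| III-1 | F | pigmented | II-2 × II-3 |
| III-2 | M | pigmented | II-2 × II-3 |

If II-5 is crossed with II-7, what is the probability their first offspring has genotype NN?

4/9

I-3 is pigmented so carries N and passed n to II-4 (nn), so I-3 is Nn.
I-4 is pigmented so carries N and passed n to II-4 (nn), so I-4 is Nn.
II-5 is a pigmented offspring of I-3 (Nn) × I-4 (Nn), whose cross gives 1/4 NN : 1/2 Nn : 1/4 nn; conditioning on being pigmented, II-5 is NN with probability 1/3, Nn with probability 2/3.
II-7 is a pigmented offspring of I-3 (Nn) × I-4 (Nn), whose cross gives 1/4 NN : 1/2 Nn : 1/4 nn; conditioning on being pigmented, II-7 is NN with probability 1/3, Nn with probability 2/3.
Summing over parental genotype combinations, P(offspring has genotype NN) = 1/9·1 + 2/9·1/2 + 2/9·1/2 + 4/9·1/4 = 4/9.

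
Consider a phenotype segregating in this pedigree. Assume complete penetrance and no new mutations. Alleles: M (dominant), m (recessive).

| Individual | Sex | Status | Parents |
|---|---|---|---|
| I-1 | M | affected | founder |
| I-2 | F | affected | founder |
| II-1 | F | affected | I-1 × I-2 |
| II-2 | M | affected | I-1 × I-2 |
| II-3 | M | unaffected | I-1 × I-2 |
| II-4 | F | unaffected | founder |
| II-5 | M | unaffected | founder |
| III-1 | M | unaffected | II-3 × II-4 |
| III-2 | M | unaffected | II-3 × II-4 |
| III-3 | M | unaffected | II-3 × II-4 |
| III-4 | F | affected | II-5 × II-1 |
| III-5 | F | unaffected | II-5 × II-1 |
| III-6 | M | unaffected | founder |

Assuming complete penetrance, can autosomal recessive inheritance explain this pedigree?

Under autosomal recessive, II-3 (unaffected, male) cannot arise from I-1 (affected) × I-2 (affected).

No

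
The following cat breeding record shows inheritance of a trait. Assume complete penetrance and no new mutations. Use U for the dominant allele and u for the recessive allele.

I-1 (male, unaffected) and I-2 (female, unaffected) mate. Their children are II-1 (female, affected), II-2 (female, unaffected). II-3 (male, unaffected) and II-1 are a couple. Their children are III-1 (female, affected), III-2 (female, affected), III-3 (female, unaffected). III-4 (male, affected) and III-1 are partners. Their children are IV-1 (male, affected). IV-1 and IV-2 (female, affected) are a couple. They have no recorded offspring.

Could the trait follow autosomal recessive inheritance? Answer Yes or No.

Yes

A consistent assignment under autosomal recessive exists: I-1 Uu, I-2 Uu, II-1 uu, II-2 UU, II-3 Uu, III-1 uu, III-2 uu, III-3 Uu, III-4 uu, IV-1 uu, IV-2 uu.
In this assignment every recorded phenotype matches its genotype and every non-founder's genotype is obtainable from its parents' genotypes, so the pedigree is consistent.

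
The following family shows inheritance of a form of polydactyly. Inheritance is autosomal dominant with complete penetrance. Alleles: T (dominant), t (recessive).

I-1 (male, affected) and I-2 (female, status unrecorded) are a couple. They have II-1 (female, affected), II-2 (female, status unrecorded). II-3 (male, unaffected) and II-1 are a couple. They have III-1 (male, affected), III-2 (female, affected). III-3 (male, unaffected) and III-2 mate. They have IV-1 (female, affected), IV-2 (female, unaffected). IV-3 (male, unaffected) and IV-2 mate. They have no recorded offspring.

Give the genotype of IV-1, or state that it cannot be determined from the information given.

From phenotype alone, IV-1 is TT or Tt.
IV-1 is affected so carries T and received t from III-3 (tt), so IV-1 is Tt.

Tt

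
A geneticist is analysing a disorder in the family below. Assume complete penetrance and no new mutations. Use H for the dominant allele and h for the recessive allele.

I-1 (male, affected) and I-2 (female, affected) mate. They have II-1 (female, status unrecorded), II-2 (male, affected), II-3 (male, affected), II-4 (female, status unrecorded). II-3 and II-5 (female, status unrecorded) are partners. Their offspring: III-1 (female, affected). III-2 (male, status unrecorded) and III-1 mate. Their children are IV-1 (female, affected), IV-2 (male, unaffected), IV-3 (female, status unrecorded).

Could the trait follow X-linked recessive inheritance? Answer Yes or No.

No

Under X-linked recessive, IV-2 (unaffected, male) cannot arise from III-2 (unrecorded) × III-1 (affected).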